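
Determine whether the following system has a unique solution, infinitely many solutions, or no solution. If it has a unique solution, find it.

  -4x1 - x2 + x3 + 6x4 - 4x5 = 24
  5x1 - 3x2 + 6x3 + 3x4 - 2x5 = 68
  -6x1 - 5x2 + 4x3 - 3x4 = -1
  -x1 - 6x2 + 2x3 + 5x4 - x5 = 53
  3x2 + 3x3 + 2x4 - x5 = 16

x1 = 3, x2 = -3, x3 = 5, x4 = 6, x5 = 2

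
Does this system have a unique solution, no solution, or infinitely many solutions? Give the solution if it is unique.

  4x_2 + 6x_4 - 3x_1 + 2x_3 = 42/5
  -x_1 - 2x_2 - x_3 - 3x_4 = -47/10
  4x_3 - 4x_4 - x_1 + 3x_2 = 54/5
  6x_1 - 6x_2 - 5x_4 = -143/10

Row-reduce the augmented matrix:
R1 ← R1 / (-3).
R2 ← R2 + 1·R1.
R3 ← R3 + 1·R1.
R4 ← R4 − 6·R1.
R2 ← R2 / (-10/3).
R1 ← R1 + 4/3·R2.
R3 ← R3 − 5/3·R2.
R4 ← R4 − 2·R2.
R3 ← R3 / (5/2).
R2 ← R2 − 1/2·R3.
R4 ← R4 − 3·R3.
R4 ← R4 / (71/5).
R2 ← R2 − 16/5·R4.
R3 ← R3 + 17/5·R4.
Reading off the reduced rows gives x_1 = 1/5, x_2 = 3, x_3 = 0, x_4 = -1/2.

x_1 = 1/5, x_2 = 3, x_3 = 0, x_4 = -1/2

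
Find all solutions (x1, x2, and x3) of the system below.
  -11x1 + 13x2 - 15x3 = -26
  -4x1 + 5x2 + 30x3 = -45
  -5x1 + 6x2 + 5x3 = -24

no solution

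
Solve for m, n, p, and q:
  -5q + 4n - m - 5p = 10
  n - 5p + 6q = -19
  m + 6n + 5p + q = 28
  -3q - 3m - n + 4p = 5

Row-reduce the augmented matrix:
R1 ← R1 / (-1).
R3 ← R3 − 1·R1.
R4 ← R4 + 3·R1.
R1 ← R1 + 4·R2.
R3 ← R3 − 10·R2.
R4 ← R4 + 13·R2.
R3 ← R3 / (50).
R1 ← R1 + 15·R3.
R2 ← R2 + 5·R3.
R4 ← R4 + 46·R3.
R4 ← R4 / (778/25).
R1 ← R1 − 49/5·R4.
R2 ← R2 + 2/5·R4.
R3 ← R3 + 32/25·R4.
Reading off the reduced rows gives m = 2, n = 3, p = 2, q = -2.

m = 2, n = 3, p = 2, q = -2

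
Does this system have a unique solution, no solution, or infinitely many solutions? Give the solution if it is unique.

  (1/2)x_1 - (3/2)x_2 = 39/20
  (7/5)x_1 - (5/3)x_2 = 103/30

x_1 = 3/2, x_2 = -4/5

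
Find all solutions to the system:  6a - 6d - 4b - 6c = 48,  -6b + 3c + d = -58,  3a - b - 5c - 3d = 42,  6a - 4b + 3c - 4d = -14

a = 2, b = 6, c = -6, d = -4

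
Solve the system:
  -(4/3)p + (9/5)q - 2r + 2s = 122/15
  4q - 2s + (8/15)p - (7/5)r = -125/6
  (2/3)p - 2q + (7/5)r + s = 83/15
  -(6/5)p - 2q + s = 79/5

no solution

Row-reduce:
R1 ← R1 / (-4/3).
R2 ← R2 − 8/15·R1.
R3 ← R3 − 2/3·R1.
R4 ← R4 + 6/5·R1.
R2 ← R2 / (118/25).
R1 ← R1 + 27/20·R2.
R3 ← R3 + 11/10·R2.
R4 ← R4 + 181/50·R2.
R3 ← R3 / (-133/1180).
R1 ← R1 − 411/472·R3.
R2 ← R2 + 55/118·R3.
R4 ← R4 − 133/1180·R3.
Row 4 reduces to 0 = 1/2, a contradiction. The system is inconsistent.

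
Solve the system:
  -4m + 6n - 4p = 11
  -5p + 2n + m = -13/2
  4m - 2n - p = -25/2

m = -2, n = 3/2, p = 3/2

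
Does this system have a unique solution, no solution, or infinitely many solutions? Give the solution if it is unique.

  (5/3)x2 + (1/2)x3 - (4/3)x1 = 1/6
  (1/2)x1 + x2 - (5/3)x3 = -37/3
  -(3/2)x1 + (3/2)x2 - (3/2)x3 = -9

Row-reduce the augmented matrix:
R1 ← R1 / (-4/3).
R2 ← R2 − 1/2·R1.
R3 ← R3 + 3/2·R1.
R2 ← R2 / (13/8).
R1 ← R1 + 5/4·R2.
R3 ← R3 + 3/8·R2.
R3 ← R3 / (-125/52).
R1 ← R1 + 59/39·R3.
R2 ← R2 + 71/78·R3.
Reading off the reduced rows gives x1 = -2, x2 = -3, x3 = 5.

x1 = -2, x2 = -3, x3 = 5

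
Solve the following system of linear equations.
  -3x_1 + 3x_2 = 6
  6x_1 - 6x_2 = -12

infinitely many solutions

Row-reduce:
R1 ← R1 / (-3).
R2 ← R2 − 6·R1.
Rank is 1 with 2 unknowns, leaving x_2 free.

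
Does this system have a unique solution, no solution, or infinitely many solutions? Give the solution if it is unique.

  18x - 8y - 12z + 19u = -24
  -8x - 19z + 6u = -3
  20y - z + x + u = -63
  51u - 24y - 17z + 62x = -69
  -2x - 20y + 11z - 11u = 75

Row-reduce the augmented matrix:
R1 ← R1 / (18).
R2 ← R2 + 8·R1.
R3 ← R3 − 1·R1.
R4 ← R4 − 62·R1.
R5 ← R5 + 2·R1.
R2 ← R2 / (-32/9).
R1 ← R1 + 4/9·R2.
R3 ← R3 − 184/9·R2.
R4 ← R4 − 32/9·R2.
R5 ← R5 + 188/9·R2.
R3 ← R3 / (-561/4).
R1 ← R1 − 19/8·R3.
R2 ← R2 − 219/32·R3.
R5 ← R5 − 1221/8·R3.
Swap R4 and R5.
R4 ← R4 / (-233/68).
R1 ← R1 − 1471/2244·R4.
R2 ← R2 + 37/2992·R4.
R3 ← R3 + 332/561·R4.
R5 reduces to 0 = 0, so the extra equation is consistent.
Reading off the reduced rows gives x = -2, y = -3, z = 1, u = 0.

x = -2, y = -3, z = 1, u = 0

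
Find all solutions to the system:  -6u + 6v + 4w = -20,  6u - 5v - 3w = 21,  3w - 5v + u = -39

u = 6, v = 6, w = -5

Row-reduce the augmented matrix:
R1 ← R1 / (-6).
R2 ← R2 − 6·R1.
R3 ← R3 − 1·R1.
R1 ← R1 + 1·R2.
R3 ← R3 + 4·R2.
R3 ← R3 / (23/3).
R1 ← R1 − 1/3·R3.
R2 ← R2 − 1·R3.
Reading off the reduced rows gives u = 6, v = 6, w = -5.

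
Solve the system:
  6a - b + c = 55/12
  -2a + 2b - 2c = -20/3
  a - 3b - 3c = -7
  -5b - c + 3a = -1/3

a = 1/4, b = -1/3, c = 11/4

Row-reduce the augmented matrix:
R1 ← R1 / (6).
R2 ← R2 + 2·R1.
R3 ← R3 − 1·R1.
R4 ← R4 − 3·R1.
R2 ← R2 / (5/3).
R1 ← R1 + 1/6·R2.
R3 ← R3 + 17/6·R2.
R4 ← R4 + 9/2·R2.
R3 ← R3 / (-6).
R2 ← R2 + 1·R3.
R4 ← R4 + 6·R3.
R4 reduces to 0 = 0, so the extra equation is consistent.
Reading off the reduced rows gives a = 1/4, b = -1/3, c = 11/4.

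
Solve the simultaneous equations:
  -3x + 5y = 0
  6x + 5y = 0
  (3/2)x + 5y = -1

no solution

Row-reduce:
R1 ← R1 / (-3).
R2 ← R2 − 6·R1.
R3 ← R3 − 3/2·R1.
R2 ← R2 / (15).
R1 ← R1 + 5/3·R2.
R3 ← R3 − 15/2·R2.
Row 3 reduces to 0 = -1, a contradiction. The system is inconsistent.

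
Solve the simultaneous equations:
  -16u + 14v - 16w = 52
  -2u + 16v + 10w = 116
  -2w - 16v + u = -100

u = 0, v = 6, w = 2

Row-reduce the augmented matrix:
R1 ← R1 / (-16).
R2 ← R2 + 2·R1.
R3 ← R3 − 1·R1.
R2 ← R2 / (57/4).
R1 ← R1 + 7/8·R2.
R3 ← R3 + 121/8·R2.
R3 ← R3 / (185/19).
R1 ← R1 − 33/19·R3.
R2 ← R2 − 16/19·R3.
Reading off the reduced rows gives u = 0, v = 6, w = 2.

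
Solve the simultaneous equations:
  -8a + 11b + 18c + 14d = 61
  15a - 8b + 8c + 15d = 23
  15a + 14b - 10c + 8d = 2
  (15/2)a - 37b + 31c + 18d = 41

no solution

Row-reduce:
R1 ← R1 / (-8).
R2 ← R2 − 15·R1.
R3 ← R3 − 15·R1.
R4 ← R4 − 15/2·R1.
R2 ← R2 / (101/8).
R1 ← R1 + 11/8·R2.
R3 ← R3 − 277/8·R2.
R4 ← R4 + 427/16·R2.
R3 ← R3 / (-9166/101).
R1 ← R1 − 232/101·R3.
R2 ← R2 − 334/101·R3.
R4 ← R4 − 13749/101·R3.
Row 4 reduces to 0 = -2, a contradiction. The system is inconsistent.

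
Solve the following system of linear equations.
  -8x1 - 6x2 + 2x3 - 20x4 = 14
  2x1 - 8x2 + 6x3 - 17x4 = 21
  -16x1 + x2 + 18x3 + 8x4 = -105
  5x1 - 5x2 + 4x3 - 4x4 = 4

Row-reduce the augmented matrix:
R1 ← R1 / (-8).
R2 ← R2 − 2·R1.
R3 ← R3 + 16·R1.
R4 ← R4 − 5·R1.
R2 ← R2 / (-19/2).
R1 ← R1 − 3/4·R2.
R3 ← R3 − 13·R2.
R4 ← R4 + 35/4·R2.
R3 ← R3 / (435/19).
R1 ← R1 − 5/19·R3.
R2 ← R2 + 13/19·R3.
R4 ← R4 + 14/19·R3.
R4 ← R4 / (755/174).
R1 ← R1 − 97/174·R4.
R2 ← R2 − 248/87·R4.
R3 ← R3 − 68/87·R4.
Reading off the reduced rows gives x1 = 3, x2 = 3, x3 = -2, x4 = -3.

x1 = 3, x2 = 3, x3 = -2, x4 = -3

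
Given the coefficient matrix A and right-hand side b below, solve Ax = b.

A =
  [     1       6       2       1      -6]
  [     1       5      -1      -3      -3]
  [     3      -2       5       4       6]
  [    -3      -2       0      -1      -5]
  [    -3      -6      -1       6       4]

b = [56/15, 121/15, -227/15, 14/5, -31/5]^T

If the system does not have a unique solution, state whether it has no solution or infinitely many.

x_1 = -8/5, x_2 = 4/3, x_3 = -1, x_4 = -2/3, x_5 = 0

Row-reduce the augmented matrix:
R2 ← R2 − 1·R1.
R3 ← R3 − 3·R1.
R4 ← R4 + 3·R1.
R5 ← R5 + 3·R1.
R2 ← R2 / (-1).
R1 ← R1 − 6·R2.
R3 ← R3 + 20·R2.
R4 ← R4 − 16·R2.
R5 ← R5 − 12·R2.
R3 ← R3 / (59).
R1 ← R1 + 16·R3.
R2 ← R2 − 3·R3.
R4 ← R4 + 42·R3.
R5 ← R5 + 31·R3.
R4 ← R4 / (-256/59).
R1 ← R1 + 61/59·R4.
R2 ← R2 + 7/59·R4.
R3 ← R3 − 81/59·R4.
R5 ← R5 − 210/59·R4.
R5 ← R5 / (329/128).
R1 ← R1 − 611/256·R5.
R2 ← R2 + 295/256·R5.
R3 ← R3 + 207/256·R5.
R4 ← R4 − 37/256·R5.
Reading off the reduced rows gives x_1 = -8/5, x_2 = 4/3, x_3 = -1, x_4 = -2/3, x_5 = 0.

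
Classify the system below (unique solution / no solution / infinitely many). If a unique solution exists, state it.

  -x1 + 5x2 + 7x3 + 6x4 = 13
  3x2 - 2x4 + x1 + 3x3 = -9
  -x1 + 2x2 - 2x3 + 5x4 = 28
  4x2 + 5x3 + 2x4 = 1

no solution

Row-reduce:
R1 ← R1 / (-1).
R2 ← R2 − 1·R1.
R3 ← R3 + 1·R1.
R2 ← R2 / (8).
R1 ← R1 + 5·R2.
R3 ← R3 + 3·R2.
R4 ← R4 − 4·R2.
R3 ← R3 / (-21/4).
R1 ← R1 + 3/4·R3.
R2 ← R2 − 5/4·R3.
Row 4 reduces to 0 = -1, a contradiction. The system is inconsistent.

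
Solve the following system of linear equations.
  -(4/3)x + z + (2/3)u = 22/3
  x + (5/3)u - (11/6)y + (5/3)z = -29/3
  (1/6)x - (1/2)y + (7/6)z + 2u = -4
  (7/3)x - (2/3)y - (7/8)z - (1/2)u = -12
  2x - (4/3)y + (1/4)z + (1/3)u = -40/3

no solution

Row-reduce:
R1 ← R1 / (-4/3).
R2 ← R2 − 1·R1.
R3 ← R3 − 1/6·R1.
R4 ← R4 − 7/3·R1.
R5 ← R5 − 2·R1.
R2 ← R2 / (-11/6).
R3 ← R3 + 1/2·R2.
R4 ← R4 + 2/3·R2.
R5 ← R5 + 4/3·R2.
R3 ← R3 / (167/264).
R1 ← R1 + 3/4·R3.
R2 ← R2 + 29/22·R3.
R4 ← R4 + 1/264·R3.
R5 ← R5 + 1/132·R3.
R4 ← R4 / (-75/668).
R1 ← R1 − 212/167·R4.
R2 ← R2 − 322/167·R4.
R3 ← R3 − 394/167·R4.
R5 ← R5 + 75/334·R4.
Row 5 reduces to 0 = -4, a contradiction. The system is inconsistent.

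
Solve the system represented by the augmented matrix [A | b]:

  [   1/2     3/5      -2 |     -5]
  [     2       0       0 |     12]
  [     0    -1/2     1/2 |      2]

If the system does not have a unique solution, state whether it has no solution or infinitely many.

x_1 = 6, x_2 = 0, x_3 = 4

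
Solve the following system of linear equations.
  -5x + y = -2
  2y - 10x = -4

Row-reduce:
R1 ← R1 / (-5).
R2 ← R2 + 10·R1.
Rank is 1 with 2 unknowns, leaving y free.

infinitely many solutions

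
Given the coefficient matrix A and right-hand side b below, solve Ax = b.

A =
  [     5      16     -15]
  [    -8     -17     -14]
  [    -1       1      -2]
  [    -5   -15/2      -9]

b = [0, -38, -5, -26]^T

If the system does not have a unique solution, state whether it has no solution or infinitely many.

no solution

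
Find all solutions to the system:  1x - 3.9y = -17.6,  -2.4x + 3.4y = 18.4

x = -2, y = 4

From equation 1: x = -88/5 + 39/10·y.
Substitute into equation 2 and solve: y = 4.
Then x = -2.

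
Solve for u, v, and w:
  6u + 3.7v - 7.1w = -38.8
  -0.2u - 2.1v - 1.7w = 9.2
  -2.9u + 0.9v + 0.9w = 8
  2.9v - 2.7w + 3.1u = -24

Row-reduce the augmented matrix:
R1 ← R1 / (6).
R2 ← R2 + 1/5·R1.
R3 ← R3 + 29/10·R1.
R4 ← R4 − 31/10·R1.
R2 ← R2 / (-593/300).
R1 ← R1 − 37/60·R2.
R3 ← R3 − 1613/600·R2.
R4 ← R4 − 593/600·R2.
R3 ← R3 / (-15316/2965).
R1 ← R1 + 1060/593·R3.
R2 ← R2 − 581/593·R3.
R4 reduces to 0 = 0, so the extra equation is consistent.
Reading off the reduced rows gives u = -4, v = -4, w = 0.

u = -4, v = -4, w = 0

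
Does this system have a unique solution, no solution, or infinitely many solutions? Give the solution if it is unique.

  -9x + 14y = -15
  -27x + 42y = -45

infinitely many solutions

Row-reduce:
R1 ← R1 / (-9).
R2 ← R2 + 27·R1.
Rank is 1 with 2 unknowns, leaving y free.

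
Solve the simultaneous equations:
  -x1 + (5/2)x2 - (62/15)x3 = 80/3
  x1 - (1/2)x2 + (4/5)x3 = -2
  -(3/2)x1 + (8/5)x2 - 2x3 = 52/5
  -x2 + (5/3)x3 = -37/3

Row-reduce the augmented matrix:
R1 ← R1 / (-1).
R2 ← R2 − 1·R1.
R3 ← R3 + 3/2·R1.
R2 ← R2 / (2).
R1 ← R1 + 5/2·R2.
R3 ← R3 + 43/20·R2.
R4 ← R4 + 1·R2.
R3 ← R3 / (37/60).
R1 ← R1 + 1/30·R3.
R2 ← R2 + 5/3·R3.
R4 reduces to 0 = 0, so the extra equation is consistent.
Reading off the reduced rows gives x1 = 4, x2 = 4, x3 = -5.

x1 = 4, x2 = 4, x3 = -5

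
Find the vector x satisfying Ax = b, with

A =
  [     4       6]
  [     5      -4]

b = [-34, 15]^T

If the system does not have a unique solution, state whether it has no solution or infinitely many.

x_1 = -1, x_2 = -5

Row-reduce the augmented matrix:
R1 ← R1 / (4).
R2 ← R2 − 5·R1.
R2 ← R2 / (-23/2).
R1 ← R1 − 3/2·R2.
Reading off the reduced rows gives x_1 = -1, x_2 = -5.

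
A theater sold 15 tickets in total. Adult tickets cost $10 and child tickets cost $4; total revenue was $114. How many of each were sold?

adult tickets: 9, child tickets: 6

Let a = adult tickets, c = child tickets.
  a + c = 15
  10a + 4c = 114
From equation 1: a = 15 − c.
Substitute into equation 2 and solve: c = 6.
Then a = 9.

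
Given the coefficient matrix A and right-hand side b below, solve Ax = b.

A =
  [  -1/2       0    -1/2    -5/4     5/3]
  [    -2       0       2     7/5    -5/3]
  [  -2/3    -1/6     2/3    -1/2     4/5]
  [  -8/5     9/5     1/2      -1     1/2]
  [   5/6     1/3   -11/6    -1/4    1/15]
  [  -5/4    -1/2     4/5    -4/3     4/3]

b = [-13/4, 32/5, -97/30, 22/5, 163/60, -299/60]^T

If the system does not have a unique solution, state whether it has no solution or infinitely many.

Row-reduce:
R1 ← R1 / (-1/2).
R2 ← R2 + 2·R1.
R3 ← R3 + 2/3·R1.
R4 ← R4 + 8/5·R1.
R5 ← R5 − 5/6·R1.
R6 ← R6 + 5/4·R1.
Swap R2 and R3.
R2 ← R2 / (-1/6).
R4 ← R4 − 9/5·R2.
R5 ← R5 − 1/3·R2.
R6 ← R6 + 1/2·R2.
R3 ← R3 / (4).
R1 ← R1 − 1·R3.
R2 ← R2 + 8·R3.
R4 ← R4 − 33/2·R3.
R6 ← R6 + 39/20·R3.
R4 ← R4 / (-54/5).
R1 ← R1 − 9/10·R4.
R2 ← R2 − 29/5·R4.
R3 ← R3 − 8/5·R4.
R6 ← R6 − 847/600·R4.
Swap R5 and R6.
R5 ← R5 / (-3015077/3888000).
R1 ← R1 + 491/7200·R5.
R2 ← R2 + 16759/32400·R5.
R3 ← R3 − 143/8100·R5.
R4 ← R4 + 8509/6480·R5.
Row 6 reduces to 0 = -1/2, a contradiction. The system is inconsistent.

no solution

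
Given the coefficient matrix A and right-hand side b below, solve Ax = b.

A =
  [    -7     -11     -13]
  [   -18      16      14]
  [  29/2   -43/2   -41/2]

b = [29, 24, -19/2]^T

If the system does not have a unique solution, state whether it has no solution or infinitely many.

infinitely many solutions

Row-reduce:
R1 ← R1 / (-7).
R2 ← R2 + 18·R1.
R3 ← R3 − 29/2·R1.
R2 ← R2 / (310/7).
R1 ← R1 − 11/7·R2.
R3 ← R3 + 310/7·R2.
Rank is 2 with 3 unknowns, leaving x_3 free.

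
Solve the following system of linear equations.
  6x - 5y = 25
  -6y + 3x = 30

x = 0, y = -5

Row-reduce the augmented matrix:
R1 ← R1 / (6).
R2 ← R2 − 3·R1.
R2 ← R2 / (-7/2).
R1 ← R1 + 5/6·R2.
Reading off the reduced rows gives x = 0, y = -5.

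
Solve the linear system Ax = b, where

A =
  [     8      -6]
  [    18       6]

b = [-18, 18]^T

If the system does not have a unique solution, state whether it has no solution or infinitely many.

x_1 = 0, x_2 = 3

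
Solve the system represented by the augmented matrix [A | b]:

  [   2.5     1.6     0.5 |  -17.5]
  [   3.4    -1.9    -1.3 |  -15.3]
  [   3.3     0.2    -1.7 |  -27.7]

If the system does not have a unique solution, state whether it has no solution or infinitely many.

x_1 = -5, x_2 = -5, x_3 = 6

Row-reduce the augmented matrix:
R1 ← R1 / (5/2).
R2 ← R2 − 17/5·R1.
R3 ← R3 − 33/10·R1.
R2 ← R2 / (-1019/250).
R1 ← R1 − 16/25·R2.
R3 ← R3 + 239/125·R2.
R3 ← R3 / (-7292/5095).
R1 ← R1 + 113/1019·R3.
R2 ← R2 − 495/1019·R3.
Reading off the reduced rows gives x_1 = -5, x_2 = -5, x_3 = 6.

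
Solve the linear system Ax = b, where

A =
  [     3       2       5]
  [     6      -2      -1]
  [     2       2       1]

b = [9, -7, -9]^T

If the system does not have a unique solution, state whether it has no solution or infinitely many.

x_1 = -2, x_2 = -5, x_3 = 5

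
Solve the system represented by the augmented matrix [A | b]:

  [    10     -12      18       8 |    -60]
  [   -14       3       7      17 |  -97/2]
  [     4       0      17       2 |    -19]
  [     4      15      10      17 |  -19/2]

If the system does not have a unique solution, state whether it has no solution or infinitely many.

x_1 = 2/3, x_2 = 5/2, x_3 = -1, x_4 = -7/3

Row-reduce the augmented matrix:
R1 ← R1 / (10).
R2 ← R2 + 14·R1.
R3 ← R3 − 4·R1.
R4 ← R4 − 4·R1.
R2 ← R2 / (-69/5).
R1 ← R1 + 6/5·R2.
R3 ← R3 − 24/5·R2.
R4 ← R4 − 99/5·R2.
R3 ← R3 / (21).
R1 ← R1 + 1·R3.
R2 ← R2 + 7/3·R3.
R4 ← R4 − 49·R3.
R4 ← R4 / (786/23).
R1 ← R1 + 200/161·R4.
R2 ← R2 + 25/23·R4.
R3 ← R3 − 66/161·R4.
Reading off the reduced rows gives x_1 = 2/3, x_2 = 5/2, x_3 = -1, x_4 = -7/3.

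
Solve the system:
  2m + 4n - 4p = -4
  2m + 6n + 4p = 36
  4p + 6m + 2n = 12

Row-reduce the augmented matrix:
R1 ← R1 / (2).
R2 ← R2 − 2·R1.
R3 ← R3 − 6·R1.
R2 ← R2 / (2).
R1 ← R1 − 2·R2.
R3 ← R3 + 10·R2.
R3 ← R3 / (56).
R1 ← R1 + 10·R3.
R2 ← R2 − 4·R3.
Reading off the reduced rows gives m = -2, n = 4, p = 4.

m = -2, n = 4, p = 4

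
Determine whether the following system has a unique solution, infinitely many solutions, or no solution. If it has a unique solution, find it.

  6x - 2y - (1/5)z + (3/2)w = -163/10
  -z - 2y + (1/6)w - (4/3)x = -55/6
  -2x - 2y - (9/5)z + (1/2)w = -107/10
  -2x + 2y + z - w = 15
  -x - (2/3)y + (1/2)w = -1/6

Row-reduce:
R1 ← R1 / (6).
R2 ← R2 + 4/3·R1.
R3 ← R3 + 2·R1.
R4 ← R4 + 2·R1.
R5 ← R5 + 1·R1.
R2 ← R2 / (-22/9).
R1 ← R1 + 1/3·R2.
R3 ← R3 + 8/3·R2.
R4 ← R4 − 4/3·R2.
R5 ← R5 + 1·R2.
R3 ← R3 / (-8/11).
R1 ← R1 − 6/55·R3.
R2 ← R2 − 47/110·R3.
R4 ← R4 − 4/11·R3.
R5 ← R5 − 13/33·R3.
Swap R4 and R5.
R4 ← R4 / (19/24).
R1 ← R1 − 1/4·R4.
R2 ← R2 − 1/16·R4.
R3 ← R3 + 5/8·R4.
Row 5 reduces to 0 = 3/2, a contradiction. The system is inconsistent.

no solution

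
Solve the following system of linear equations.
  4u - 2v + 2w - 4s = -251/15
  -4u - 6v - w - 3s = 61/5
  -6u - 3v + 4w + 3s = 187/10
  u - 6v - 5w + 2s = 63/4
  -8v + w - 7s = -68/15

u = -9/4, v = -4/3, w = -6/5, s = 2

Row-reduce the augmented matrix:
R1 ← R1 / (4).
R2 ← R2 + 4·R1.
R3 ← R3 + 6·R1.
R4 ← R4 − 1·R1.
R2 ← R2 / (-8).
R1 ← R1 + 1/2·R2.
R3 ← R3 + 6·R2.
R4 ← R4 + 11/2·R2.
R5 ← R5 + 8·R2.
R3 ← R3 / (25/4).
R1 ← R1 − 7/16·R3.
R2 ← R2 + 1/8·R3.
R4 ← R4 + 99/16·R3.
R4 ← R4 / (251/25).
R1 ← R1 + 18/25·R4.
R2 ← R2 − 23/25·R4.
R3 ← R3 − 9/25·R4.
R5 reduces to 0 = 0, so the extra equation is consistent.
Reading off the reduced rows gives u = -9/4, v = -4/3, w = -6/5, s = 2.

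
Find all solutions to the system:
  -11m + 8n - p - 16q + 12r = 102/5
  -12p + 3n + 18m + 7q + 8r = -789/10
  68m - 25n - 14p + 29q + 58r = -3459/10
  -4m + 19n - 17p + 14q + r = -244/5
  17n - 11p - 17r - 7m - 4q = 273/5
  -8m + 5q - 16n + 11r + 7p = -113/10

m = -2, n = -1, p = 0, q = -5/2, r = -14/5

Row-reduce the augmented matrix:
R1 ← R1 / (-11).
R2 ← R2 − 18·R1.
R3 ← R3 − 68·R1.
R4 ← R4 + 4·R1.
R5 ← R5 + 7·R1.
R6 ← R6 + 8·R1.
R2 ← R2 / (177/11).
R1 ← R1 + 8/11·R2.
R3 ← R3 − 269/11·R2.
R4 ← R4 − 177/11·R2.
R5 ← R5 − 131/11·R2.
R6 ← R6 + 240/11·R2.
R3 ← R3 / (32/59).
R1 ← R1 + 31/59·R3.
R2 ← R2 + 50/59·R3.
R4 ← R4 + 3·R3.
R5 ← R5 + 16/59·R3.
R6 ← R6 + 635/59·R3.
R4 ← R4 / (-2983/16).
R1 ← R1 + 1867/48·R4.
R2 ← R2 + 519/8·R4.
R3 ← R3 + 3607/48·R4.
R6 ← R6 + 39271/48·R4.
Swap R5 and R6.
R5 ← R5 / (-2001320/8949).
R1 ← R1 + 90182/8949·R5.
R2 ← R2 + 60139/2983·R5.
R3 ← R3 + 199442/8949·R5.
R4 ← R4 + 7485/2983·R5.
R6 reduces to 0 = 0, so the extra equation is consistent.
Reading off the reduced rows gives m = -2, n = -1, p = 0, q = -5/2, r = -14/5.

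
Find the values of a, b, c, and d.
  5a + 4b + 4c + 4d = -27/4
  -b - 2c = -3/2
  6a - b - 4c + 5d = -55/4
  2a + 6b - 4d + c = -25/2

a = -11/4, b = -1/2, c = 1, d = 5/4

Row-reduce the augmented matrix:
R1 ← R1 / (5).
R3 ← R3 − 6·R1.
R4 ← R4 − 2·R1.
R2 ← R2 / (-1).
R1 ← R1 − 4/5·R2.
R3 ← R3 + 29/5·R2.
R4 ← R4 − 22/5·R2.
R3 ← R3 / (14/5).
R1 ← R1 + 4/5·R3.
R2 ← R2 − 2·R3.
R4 ← R4 + 47/5·R3.
R4 ← R4 / (-69/14).
R1 ← R1 − 6/7·R4.
R2 ← R2 + 1/7·R4.
R3 ← R3 − 1/14·R4.
Reading off the reduced rows gives a = -11/4, b = -1/2, c = 1, d = 5/4.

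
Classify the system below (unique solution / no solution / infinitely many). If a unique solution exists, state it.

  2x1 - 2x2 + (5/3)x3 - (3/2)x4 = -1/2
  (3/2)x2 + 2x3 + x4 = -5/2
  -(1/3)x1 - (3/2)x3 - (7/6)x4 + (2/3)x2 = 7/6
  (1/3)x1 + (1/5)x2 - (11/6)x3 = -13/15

x1 = -2, x2 = -1, x3 = 0, x4 = -1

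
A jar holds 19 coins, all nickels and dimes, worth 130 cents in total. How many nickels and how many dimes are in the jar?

nickels: 12, dimes: 7

Let n = nickels, d = dimes.
  d + n = 19
  5n + 10d = 130
From equation 1: n = 19 − d.
Substitute into equation 2 and solve: d = 7.
Then n = 12.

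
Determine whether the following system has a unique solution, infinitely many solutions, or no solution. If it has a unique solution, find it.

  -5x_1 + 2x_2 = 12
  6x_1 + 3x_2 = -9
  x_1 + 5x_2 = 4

no solution

Row-reduce:
R1 ← R1 / (-5).
R2 ← R2 − 6·R1.
R3 ← R3 − 1·R1.
R2 ← R2 / (27/5).
R1 ← R1 + 2/5·R2.
R3 ← R3 − 27/5·R2.
Row 3 reduces to 0 = 1, a contradiction. The system is inconsistent.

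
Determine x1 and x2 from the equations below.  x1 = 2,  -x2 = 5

x1 = 2, x2 = -5

Row-reduce the augmented matrix:
R2 ← R2 / (-1).
Reading off the reduced rows gives x1 = 2, x2 = -5.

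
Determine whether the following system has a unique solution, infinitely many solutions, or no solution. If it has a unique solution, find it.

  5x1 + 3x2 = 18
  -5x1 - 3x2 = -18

Row-reduce:
R1 ← R1 / (5).
R2 ← R2 + 5·R1.
Rank is 1 with 2 unknowns, leaving x2 free.

infinitely many solutions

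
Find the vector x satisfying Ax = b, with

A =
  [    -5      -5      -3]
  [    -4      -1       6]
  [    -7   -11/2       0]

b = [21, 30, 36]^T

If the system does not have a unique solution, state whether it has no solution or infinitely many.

Row-reduce:
R1 ← R1 / (-5).
R2 ← R2 + 4·R1.
R3 ← R3 + 7·R1.
R2 ← R2 / (3).
R1 ← R1 − 1·R2.
R3 ← R3 − 3/2·R2.
Rank is 2 with 3 unknowns, leaving x_3 free.

infinitely many solutions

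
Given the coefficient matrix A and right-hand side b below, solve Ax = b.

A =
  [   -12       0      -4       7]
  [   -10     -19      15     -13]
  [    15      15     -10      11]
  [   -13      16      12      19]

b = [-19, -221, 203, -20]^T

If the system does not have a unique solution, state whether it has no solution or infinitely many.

x_1 = 5, x_2 = 3, x_3 = -5, x_4 = 3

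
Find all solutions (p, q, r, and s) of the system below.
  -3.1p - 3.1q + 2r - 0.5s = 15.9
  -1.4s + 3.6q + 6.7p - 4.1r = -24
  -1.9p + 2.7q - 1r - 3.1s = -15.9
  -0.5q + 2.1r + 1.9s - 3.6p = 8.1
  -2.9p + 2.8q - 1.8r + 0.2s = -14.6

p = 0, q = -4, r = 2, s = 1

Row-reduce the augmented matrix:
R1 ← R1 / (-31/10).
R2 ← R2 − 67/10·R1.
R3 ← R3 + 19/10·R1.
R4 ← R4 + 18/5·R1.
R5 ← R5 + 29/10·R1.
R2 ← R2 / (-31/10).
R1 ← R1 − 1·R2.
R3 ← R3 − 23/5·R2.
R4 ← R4 − 31/10·R2.
R5 ← R5 − 57/10·R2.
R3 ← R3 / (-9108/4805).
R1 ← R1 + 551/961·R3.
R2 ← R2 + 69/961·R3.
R5 ← R5 + 6269/1922·R3.
Swap R4 and R5.
R4 ← R4 / (110017/15180).
R1 ← R1 − 2003/1518·R4.
R2 ← R2 − 23/22·R4.
R3 ← R3 − 5185/1518·R4.
R5 reduces to 0 = 0, so the extra equation is consistent.
Reading off the reduced rows gives p = 0, q = -4, r = 2, s = 1.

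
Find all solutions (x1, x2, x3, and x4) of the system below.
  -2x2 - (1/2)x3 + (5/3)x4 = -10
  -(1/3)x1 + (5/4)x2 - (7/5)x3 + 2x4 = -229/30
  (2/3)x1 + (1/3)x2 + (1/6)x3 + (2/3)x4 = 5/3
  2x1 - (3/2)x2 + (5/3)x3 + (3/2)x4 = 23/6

x1 = 4, x2 = 2, x3 = 2, x4 = -3

Row-reduce the augmented matrix:
Swap R1 and R2.
R1 ← R1 / (-1/3).
R3 ← R3 − 2/3·R1.
R4 ← R4 − 2·R1.
R2 ← R2 / (-2).
R1 ← R1 + 15/4·R2.
R3 ← R3 − 17/6·R2.
R4 ← R4 − 6·R2.
R3 ← R3 / (-401/120).
R1 ← R1 − 411/80·R3.
R2 ← R2 − 1/4·R3.
R4 ← R4 + 247/30·R3.
R4 ← R4 / (8551/7218).
R1 ← R1 − 1347/802·R4.
R2 ← R2 + 370/1203·R4.
R3 ← R3 + 2530/1203·R4.
Reading off the reduced rows gives x1 = 4, x2 = 2, x3 = 2, x4 = -3.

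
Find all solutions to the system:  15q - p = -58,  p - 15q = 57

no solution

Row-reduce:
R1 ← R1 / (-1).
R2 ← R2 − 1·R1.
Row 2 reduces to 0 = -1, a contradiction. The system is inconsistent.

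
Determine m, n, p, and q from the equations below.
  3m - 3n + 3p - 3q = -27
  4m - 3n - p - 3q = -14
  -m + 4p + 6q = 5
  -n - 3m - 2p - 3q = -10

m = 1, n = 4, p = -3, q = 3

Row-reduce the augmented matrix:
R1 ← R1 / (3).
R2 ← R2 − 4·R1.
R3 ← R3 + 1·R1.
R4 ← R4 + 3·R1.
R1 ← R1 + 1·R2.
R3 ← R3 + 1·R2.
R4 ← R4 + 4·R2.
Swap R3 and R4.
R3 ← R3 / (-19).
R1 ← R1 + 4·R3.
R2 ← R2 + 5·R3.
R4 ← R4 / (6).
R1 ← R1 − 8/19·R4.
R2 ← R2 − 29/19·R4.
R3 ← R3 − 2/19·R4.
Reading off the reduced rows gives m = 1, n = 4, p = -3, q = 3.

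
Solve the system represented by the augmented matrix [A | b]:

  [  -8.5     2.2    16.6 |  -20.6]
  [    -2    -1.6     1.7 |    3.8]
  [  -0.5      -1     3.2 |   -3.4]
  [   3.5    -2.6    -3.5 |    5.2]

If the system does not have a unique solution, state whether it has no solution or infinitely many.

x_1 = -2, x_2 = -2, x_3 = -2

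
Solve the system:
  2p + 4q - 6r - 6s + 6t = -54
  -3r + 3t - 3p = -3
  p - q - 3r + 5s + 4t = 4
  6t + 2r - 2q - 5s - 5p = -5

Row-reduce:
R1 ← R1 / (2).
R2 ← R2 + 3·R1.
R3 ← R3 − 1·R1.
R4 ← R4 + 5·R1.
R2 ← R2 / (6).
R1 ← R1 − 2·R2.
R3 ← R3 + 3·R2.
R4 ← R4 − 8·R2.
R3 ← R3 / (-6).
R1 ← R1 − 1·R3.
R2 ← R2 + 2·R3.
R4 ← R4 − 3·R3.
R4 ← R4 / (-25/4).
R1 ← R1 − 7/12·R4.
R2 ← R2 + 8/3·R4.
R3 ← R3 + 7/12·R4.
Rank is 4 with 5 unknowns, leaving t free.

infinitely many solutions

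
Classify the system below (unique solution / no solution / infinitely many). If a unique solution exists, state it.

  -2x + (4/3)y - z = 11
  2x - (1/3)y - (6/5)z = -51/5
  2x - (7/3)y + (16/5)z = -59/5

infinitely many solutions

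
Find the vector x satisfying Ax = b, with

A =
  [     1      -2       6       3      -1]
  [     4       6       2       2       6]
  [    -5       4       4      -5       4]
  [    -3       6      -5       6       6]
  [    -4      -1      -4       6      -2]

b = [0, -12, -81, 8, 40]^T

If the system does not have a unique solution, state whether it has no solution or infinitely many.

Row-reduce the augmented matrix:
R2 ← R2 − 4·R1.
R3 ← R3 + 5·R1.
R4 ← R4 + 3·R1.
R5 ← R5 + 4·R1.
R2 ← R2 / (14).
R1 ← R1 + 2·R2.
R3 ← R3 + 6·R2.
R5 ← R5 + 9·R2.
R3 ← R3 / (172/7).
R1 ← R1 − 20/7·R3.
R2 ← R2 + 11/7·R3.
R4 ← R4 − 13·R3.
R5 ← R5 − 41/7·R3.
R4 ← R4 / (515/43).
R1 ← R1 − 39/43·R4.
R2 ← R2 + 15/43·R4.
R3 ← R3 − 10/43·R4.
R5 ← R5 − 439/43·R4.
R5 ← R5 / (-1473/1030).
R1 ← R1 + 101/2060·R5.
R2 ← R2 − 99/103·R5.
R3 ← R3 − 45/412·R5.
R4 ← R4 − 217/2060·R5.
Reading off the reduced rows gives x_1 = 4, x_2 = 0, x_3 = -4, x_4 = 5, x_5 = -5.

x_1 = 4, x_2 = 0, x_3 = -4, x_4 = 5, x_5 = -5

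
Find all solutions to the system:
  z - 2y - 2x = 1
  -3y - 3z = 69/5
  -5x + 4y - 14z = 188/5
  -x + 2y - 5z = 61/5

x = -2/5, y = -8/5, z = -3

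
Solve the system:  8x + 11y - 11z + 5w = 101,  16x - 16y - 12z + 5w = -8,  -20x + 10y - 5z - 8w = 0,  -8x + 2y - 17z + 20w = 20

Row-reduce the augmented matrix:
R1 ← R1 / (8).
R2 ← R2 − 16·R1.
R3 ← R3 + 20·R1.
R4 ← R4 + 8·R1.
R2 ← R2 / (-38).
R1 ← R1 − 11/8·R2.
R3 ← R3 − 75/2·R2.
R4 ← R4 − 13·R2.
R3 ← R3 / (-430/19).
R1 ← R1 + 77/76·R3.
R2 ← R2 + 5/19·R3.
R4 ← R4 + 467/19·R3.
R4 ← R4 / (40869/1720).
R1 ← R1 − 3189/6880·R4.
R2 ← R2 − 47/344·R4.
R3 ← R3 − 33/1720·R4.
Reading off the reduced rows gives x = 3, y = 5, z = -2, w = 0.

x = 3, y = 5, z = -2, w = 0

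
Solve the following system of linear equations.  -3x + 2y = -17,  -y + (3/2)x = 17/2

Row-reduce:
R1 ← R1 / (-3).
R2 ← R2 − 3/2·R1.
Rank is 1 with 2 unknowns, leaving y free.

infinitely many solutions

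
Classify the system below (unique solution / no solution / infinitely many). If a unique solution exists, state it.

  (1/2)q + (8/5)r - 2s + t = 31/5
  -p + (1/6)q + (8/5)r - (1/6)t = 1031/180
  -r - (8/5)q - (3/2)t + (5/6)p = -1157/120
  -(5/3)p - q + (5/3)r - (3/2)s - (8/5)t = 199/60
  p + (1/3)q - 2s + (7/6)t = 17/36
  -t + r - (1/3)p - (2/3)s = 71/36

p = -9/4, q = 8/3, r = 2, s = -1/3, t = 1

Row-reduce the augmented matrix:
Swap R1 and R2.
R1 ← R1 / (-1).
R3 ← R3 − 5/6·R1.
R4 ← R4 + 5/3·R1.
R5 ← R5 − 1·R1.
R6 ← R6 + 1/3·R1.
R2 ← R2 / (1/2).
R1 ← R1 + 1/6·R2.
R3 ← R3 + 263/180·R2.
R4 ← R4 + 23/18·R2.
R5 ← R5 − 1/2·R2.
R6 ← R6 + 1/18·R2.
R3 ← R3 / (1127/225).
R1 ← R1 + 16/15·R3.
R2 ← R2 − 16/5·R3.
R4 ← R4 − 139/45·R3.
R6 ← R6 − 29/45·R3.
R4 ← R4 / (-20333/6762).
R1 ← R1 + 2154/1127·R4.
R2 ← R2 + 300/1127·R4.
R3 ← R3 + 1315/1127·R4.
R6 ← R6 + 463/3381·R4.
Swap R5 and R6.
R5 ← R5 / (-414213/406660).
R1 ← R1 − 100119/203330·R5.
R2 ← R2 − 23200/20333·R5.
R3 ← R3 − 6891/81332·R5.
R4 ← R4 + 29883/203330·R5.
R6 reduces to 0 = 0, so the extra equation is consistent.
Reading off the reduced rows gives p = -9/4, q = 8/3, r = 2, s = -1/3, t = 1.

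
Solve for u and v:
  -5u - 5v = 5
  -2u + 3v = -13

u = 2, v = -3

Row-reduce the augmented matrix:
R1 ← R1 / (-5).
R2 ← R2 + 2·R1.
R2 ← R2 / (5).
R1 ← R1 − 1·R2.
Reading off the reduced rows gives u = 2, v = -3.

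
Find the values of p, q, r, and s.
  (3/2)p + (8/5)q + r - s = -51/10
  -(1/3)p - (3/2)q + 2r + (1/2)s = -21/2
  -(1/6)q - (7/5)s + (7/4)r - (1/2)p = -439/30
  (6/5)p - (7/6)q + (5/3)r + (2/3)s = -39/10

Row-reduce the augmented matrix:
R1 ← R1 / (3/2).
R2 ← R2 + 1/3·R1.
R3 ← R3 + 1/2·R1.
R4 ← R4 − 6/5·R1.
R2 ← R2 / (-103/90).
R1 ← R1 − 16/15·R2.
R3 ← R3 − 11/30·R2.
R4 ← R4 + 367/150·R2.
R3 ← R3 / (3455/1236).
R1 ← R1 − 282/103·R3.
R2 ← R2 + 200/103·R3.
R4 ← R4 + 6001/1545·R3.
R4 ← R4 / (-731783/518250).
R1 ← R1 − 20778/17275·R4.
R2 ← R2 + 957/691·R4.
R3 ← R3 + 10162/17275·R4.
Reading off the reduced rows gives p = 3, q = -1, r = -6, s = 2.

p = 3, q = -1, r = -6, s = 2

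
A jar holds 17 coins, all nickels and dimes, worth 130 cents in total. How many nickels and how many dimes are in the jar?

nickels: 8, dimes: 9

Let n = nickels, d = dimes.
  n + d = 17
  5n + 10d = 130
Row-reduce the augmented matrix:
R2 ← R2 − 5·R1.
R2 ← R2 / (5).
R1 ← R1 − 1·R2.
Reading off the reduced rows gives n = 8, d = 9.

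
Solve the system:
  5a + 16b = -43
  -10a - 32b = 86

infinitely many solutions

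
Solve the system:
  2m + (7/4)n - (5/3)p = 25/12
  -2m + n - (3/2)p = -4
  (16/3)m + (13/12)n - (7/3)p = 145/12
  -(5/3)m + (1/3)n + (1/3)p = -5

Row-reduce the augmented matrix:
R1 ← R1 / (2).
R2 ← R2 + 2·R1.
R3 ← R3 − 16/3·R1.
R4 ← R4 + 5/3·R1.
R2 ← R2 / (11/4).
R1 ← R1 − 7/8·R2.
R3 ← R3 + 43/12·R2.
R4 ← R4 − 43/24·R2.
R3 ← R3 / (-133/66).
R1 ← R1 − 23/132·R3.
R2 ← R2 + 38/33·R3.
R4 ← R4 − 133/132·R3.
R4 reduces to 0 = 0, so the extra equation is consistent.
Reading off the reduced rows gives m = 2, n = -3, p = -2.

m = 2, n = -3, p = -2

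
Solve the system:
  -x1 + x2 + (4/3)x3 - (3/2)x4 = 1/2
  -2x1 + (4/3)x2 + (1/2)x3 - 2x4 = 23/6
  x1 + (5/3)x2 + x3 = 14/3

infinitely many solutions

Row-reduce:
R1 ← R1 / (-1).
R2 ← R2 + 2·R1.
R3 ← R3 − 1·R1.
R2 ← R2 / (-2/3).
R1 ← R1 + 1·R2.
R3 ← R3 − 8/3·R2.
R3 ← R3 / (-19/3).
R1 ← R1 − 23/12·R3.
R2 ← R2 − 13/4·R3.
Rank is 3 with 4 unknowns, leaving x4 free.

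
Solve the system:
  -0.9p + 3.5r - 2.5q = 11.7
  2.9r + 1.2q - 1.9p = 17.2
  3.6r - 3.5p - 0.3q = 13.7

p = 2, q = 3, r = 6

Row-reduce the augmented matrix:
R1 ← R1 / (-9/10).
R2 ← R2 + 19/10·R1.
R3 ← R3 + 7/2·R1.
R2 ← R2 / (583/90).
R1 ← R1 − 25/9·R2.
R3 ← R3 − 424/45·R2.
R3 ← R3 / (-383/110).
R1 ← R1 + 1145/583·R3.
R2 ← R2 + 404/583·R3.
Reading off the reduced rows gives p = 2, q = 3, r = 6.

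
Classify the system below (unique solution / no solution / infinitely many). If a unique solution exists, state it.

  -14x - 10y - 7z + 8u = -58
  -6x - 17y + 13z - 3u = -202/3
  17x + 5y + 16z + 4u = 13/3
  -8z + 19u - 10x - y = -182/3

Row-reduce the augmented matrix:
R1 ← R1 / (-14).
R2 ← R2 + 6·R1.
R3 ← R3 − 17·R1.
R4 ← R4 + 10·R1.
R2 ← R2 / (-89/7).
R1 ← R1 − 5/7·R2.
R3 ← R3 + 50/7·R2.
R4 ← R4 − 43/7·R2.
R3 ← R3 / (-265/178).
R1 ← R1 − 249/178·R3.
R2 ← R2 + 112/89·R3.
R4 ← R4 − 421/89·R3.
R4 ← R4 / (17286/265).
R1 ← R1 − 4067/265·R4.
R2 ← R2 + 3747/265·R4.
R3 ← R3 + 3084/265·R4.
Reading off the reduced rows gives x = 3, y = 4/3, z = -8/3, u = -8/3.

x = 3, y = 4/3, z = -8/3, u = -8/3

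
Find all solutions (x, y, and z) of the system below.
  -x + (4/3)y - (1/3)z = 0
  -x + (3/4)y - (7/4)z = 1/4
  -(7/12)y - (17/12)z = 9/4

no solution

Row-reduce:
R1 ← R1 / (-1).
R2 ← R2 + 1·R1.
R2 ← R2 / (-7/12).
R1 ← R1 + 4/3·R2.
R3 ← R3 + 7/12·R2.
Row 3 reduces to 0 = 2, a contradiction. The system is inconsistent.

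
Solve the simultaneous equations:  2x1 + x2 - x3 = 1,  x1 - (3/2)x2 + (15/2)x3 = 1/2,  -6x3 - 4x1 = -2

infinitely many solutions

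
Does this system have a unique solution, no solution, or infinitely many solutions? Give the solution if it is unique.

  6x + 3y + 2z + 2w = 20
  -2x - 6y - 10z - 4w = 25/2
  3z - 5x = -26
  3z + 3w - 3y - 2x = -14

Row-reduce:
R1 ← R1 / (6).
R2 ← R2 + 2·R1.
R3 ← R3 + 5·R1.
R4 ← R4 + 2·R1.
R2 ← R2 / (-5).
R1 ← R1 − 1/2·R2.
R3 ← R3 − 5/2·R2.
R4 ← R4 + 2·R2.
Swap R3 and R4.
R3 ← R3 / (37/5).
R1 ← R1 + 3/5·R3.
R2 ← R2 − 28/15·R3.
Row 4 reduces to 0 = 1/4, a contradiction. The system is inconsistent.

no solution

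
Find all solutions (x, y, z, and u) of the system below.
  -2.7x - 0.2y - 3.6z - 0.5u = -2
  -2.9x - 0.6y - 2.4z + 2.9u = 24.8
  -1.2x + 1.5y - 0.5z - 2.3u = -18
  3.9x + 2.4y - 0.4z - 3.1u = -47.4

x = -4, y = -5, z = 3, u = 6

Row-reduce the augmented matrix:
R1 ← R1 / (-27/10).
R2 ← R2 + 29/10·R1.
R3 ← R3 + 6/5·R1.
R4 ← R4 − 39/10·R1.
R2 ← R2 / (-52/135).
R1 ← R1 − 2/27·R2.
R3 ← R3 − 143/90·R2.
R4 ← R4 − 19/9·R2.
R3 ← R3 / (143/20).
R1 ← R1 − 21/13·R3.
R2 ← R2 + 99/26·R3.
R4 ← R4 − 317/130·R3.
R4 ← R4 / (9201/845).
R1 ← R1 + 319/169·R4.
R2 ← R2 + 419/169·R4.
R3 ← R3 − 22/13·R4.
Reading off the reduced rows gives x = -4, y = -5, z = 3, u = 6.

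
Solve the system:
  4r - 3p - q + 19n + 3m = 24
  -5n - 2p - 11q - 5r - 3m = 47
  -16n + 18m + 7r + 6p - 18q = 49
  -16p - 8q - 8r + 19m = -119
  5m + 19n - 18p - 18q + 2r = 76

Row-reduce the augmented matrix:
R1 ← R1 / (3).
R2 ← R2 + 3·R1.
R3 ← R3 − 18·R1.
R4 ← R4 − 19·R1.
R5 ← R5 − 5·R1.
R2 ← R2 / (14).
R1 ← R1 − 19/3·R2.
R3 ← R3 + 130·R2.
R4 ← R4 + 361/3·R2.
R5 ← R5 + 38/3·R2.
R3 ← R3 / (-157/7).
R1 ← R1 − 53/42·R3.
R2 ← R2 + 5/14·R3.
R4 ← R4 + 1679/42·R3.
R5 ← R5 + 368/21·R3.
R4 ← R4 / (54253/471).
R1 ← R1 + 871/471·R4.
R2 ← R2 − 174/157·R4.
R3 ← R3 − 864/157·R4.
R5 ← R5 − 32615/471·R4.
R5 ← R5 / (1302809/108506).
R1 ← R1 − 20932/54253·R5.
R2 ← R2 − 32527/108506·R5.
R3 ← R3 − 50824/54253·R5.
R4 ← R4 − 4637/108506·R5.
Reading off the reduced rows gives m = -5, n = 1, p = 2, q = -6, r = 5.

m = -5, n = 1, p = 2, q = -6, r = 5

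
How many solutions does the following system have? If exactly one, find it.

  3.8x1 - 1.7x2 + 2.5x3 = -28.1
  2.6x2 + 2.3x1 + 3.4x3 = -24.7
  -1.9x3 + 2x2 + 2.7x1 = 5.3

x1 = -3, x2 = 1, x3 = -6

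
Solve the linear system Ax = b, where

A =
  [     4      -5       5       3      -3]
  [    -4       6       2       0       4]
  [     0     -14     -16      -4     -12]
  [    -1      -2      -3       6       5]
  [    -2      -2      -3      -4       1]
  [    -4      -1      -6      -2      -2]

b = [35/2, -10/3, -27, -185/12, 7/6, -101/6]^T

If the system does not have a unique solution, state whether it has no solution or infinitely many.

Row-reduce the augmented matrix:
R1 ← R1 / (4).
R2 ← R2 + 4·R1.
R4 ← R4 + 1·R1.
R5 ← R5 + 2·R1.
R6 ← R6 + 4·R1.
R1 ← R1 + 5/4·R2.
R3 ← R3 + 14·R2.
R4 ← R4 + 13/4·R2.
R5 ← R5 + 9/2·R2.
R6 ← R6 + 6·R2.
R3 ← R3 / (82).
R1 ← R1 − 10·R3.
R2 ← R2 − 7·R3.
R4 ← R4 − 21·R3.
R5 ← R5 − 31·R3.
R6 ← R6 − 41·R3.
R4 ← R4 / (555/82).
R1 ← R1 + 11/82·R4.
R2 ← R2 + 10/41·R4.
R3 ← R3 − 19/41·R4.
R5 ← R5 + 138/41·R4.
R5 ← R5 / (1243/185).
R1 ← R1 − 73/185·R5.
R2 ← R2 − 40/37·R5.
R3 ← R3 + 84/185·R5.
R4 ← R4 − 191/185·R5.
R6 reduces to 0 = 0, so the extra equation is consistent.
Reading off the reduced rows gives x_1 = 3/4, x_2 = -3/2, x_3 = 3, x_4 = -2, x_5 = 2/3.

x_1 = 3/4, x_2 = -3/2, x_3 = 3, x_4 = -2, x_5 = 2/3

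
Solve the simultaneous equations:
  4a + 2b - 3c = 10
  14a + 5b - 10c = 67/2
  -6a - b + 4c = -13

no solution

Row-reduce:
R1 ← R1 / (4).
R2 ← R2 − 14·R1.
R3 ← R3 + 6·R1.
R2 ← R2 / (-2).
R1 ← R1 − 1/2·R2.
R3 ← R3 − 2·R2.
Row 3 reduces to 0 = 1/2, a contradiction. The system is inconsistent.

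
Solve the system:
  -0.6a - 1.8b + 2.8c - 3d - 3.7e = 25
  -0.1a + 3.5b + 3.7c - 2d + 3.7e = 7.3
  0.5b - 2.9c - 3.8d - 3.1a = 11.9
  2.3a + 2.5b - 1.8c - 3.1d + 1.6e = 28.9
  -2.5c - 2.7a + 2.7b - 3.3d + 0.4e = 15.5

Row-reduce the augmented matrix:
R1 ← R1 / (-3/5).
R2 ← R2 + 1/10·R1.
R3 ← R3 + 31/10·R1.
R4 ← R4 − 23/10·R1.
R5 ← R5 + 27/10·R1.
R2 ← R2 / (19/5).
R1 ← R1 − 3·R2.
R3 ← R3 − 49/5·R2.
R4 ← R4 + 22/5·R2.
R5 ← R5 − 54/5·R2.
R3 ← R3 / (-2442/95).
R1 ← R1 + 823/114·R3.
R2 ← R2 − 97/114·R3.
R4 ← R4 − 3613/285·R3.
R5 ← R5 + 923/38·R3.
R4 ← R4 / (-21145/2442).
R1 ← R1 − 8849/4884·R4.
R2 ← R2 − 589/4884·R4.
R3 ← R3 + 493/814·R4.
R5 ← R5 + 2017/8140·R4.
R5 ← R5 / (-11242797/4229000).
R1 ← R1 + 208747/845800·R5.
R2 ← R2 − 3424099/2537400·R5.
R3 ← R3 + 23463/422900·R5.
R4 ← R4 − 133607/317175·R5.
Reading off the reduced rows gives a = 4, b = 3, c = 0, d = -6, e = -4.

a = 4, b = 3, c = 0, d = -6, e = -4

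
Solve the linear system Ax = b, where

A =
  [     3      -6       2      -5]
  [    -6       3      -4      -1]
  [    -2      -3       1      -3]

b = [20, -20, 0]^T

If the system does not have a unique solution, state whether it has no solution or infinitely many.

Row-reduce:
R1 ← R1 / (3).
R2 ← R2 + 6·R1.
R3 ← R3 + 2·R1.
R2 ← R2 / (-9).
R1 ← R1 + 2·R2.
R3 ← R3 + 7·R2.
R3 ← R3 / (7/3).
R1 ← R1 − 2/3·R3.
Rank is 3 with 4 unknowns, leaving x_4 free.

infinitely many solutions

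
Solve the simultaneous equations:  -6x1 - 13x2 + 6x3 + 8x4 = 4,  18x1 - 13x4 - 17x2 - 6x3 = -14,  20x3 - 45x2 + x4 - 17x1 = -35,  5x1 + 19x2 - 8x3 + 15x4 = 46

no solution

Row-reduce:
R1 ← R1 / (-6).
R2 ← R2 − 18·R1.
R3 ← R3 + 17·R1.
R4 ← R4 − 5·R1.
R2 ← R2 / (-56).
R1 ← R1 − 13/6·R2.
R3 ← R3 + 49/6·R2.
R4 ← R4 − 49/6·R2.
R3 ← R3 / (5/4).
R1 ← R1 + 15/28·R3.
R2 ← R2 + 3/14·R3.
R4 ← R4 + 5/4·R3.
Row 4 reduces to 0 = 3, a contradiction. The system is inconsistent.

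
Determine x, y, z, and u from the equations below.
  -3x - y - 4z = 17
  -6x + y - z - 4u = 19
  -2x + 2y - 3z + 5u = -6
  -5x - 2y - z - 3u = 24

Row-reduce the augmented matrix:
R1 ← R1 / (-3).
R2 ← R2 + 6·R1.
R3 ← R3 + 2·R1.
R4 ← R4 + 5·R1.
R2 ← R2 / (3).
R1 ← R1 − 1/3·R2.
R3 ← R3 − 8/3·R2.
R4 ← R4 + 1/3·R2.
R3 ← R3 / (-59/9).
R1 ← R1 − 5/9·R3.
R2 ← R2 − 7/3·R3.
R4 ← R4 − 58/9·R3.
R4 ← R4 / (293/59).
R1 ← R1 − 69/59·R4.
R2 ← R2 − 101/59·R4.
R3 ← R3 + 77/59·R4.
Reading off the reduced rows gives x = -2, y = -3, z = -2, u = -2.

x = -2, y = -3, z = -2, u = -2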